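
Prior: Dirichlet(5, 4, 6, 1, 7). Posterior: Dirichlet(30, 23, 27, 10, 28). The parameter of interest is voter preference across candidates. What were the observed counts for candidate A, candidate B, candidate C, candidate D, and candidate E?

counts (25, 19, 21, 9, 21)

For a Dirichlet(α) prior with multinomial counts c, the posterior is Dirichlet(α + c) componentwise.
Counts are posterior − prior componentwise: 30−5=25, 23−4=19, 27−6=21, 10−1=9, 28−7=21.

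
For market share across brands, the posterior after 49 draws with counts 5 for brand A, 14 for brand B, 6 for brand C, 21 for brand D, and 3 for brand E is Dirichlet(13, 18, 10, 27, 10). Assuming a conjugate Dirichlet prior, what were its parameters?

Dirichlet(8, 4, 4, 6, 7)

For a Dirichlet(α) prior with multinomial counts c, the posterior is Dirichlet(α + c) componentwise.
Subtract each count from the matching posterior parameter: 13−5=8, 18−14=4, 10−6=4, 27−21=6, 10−3=7.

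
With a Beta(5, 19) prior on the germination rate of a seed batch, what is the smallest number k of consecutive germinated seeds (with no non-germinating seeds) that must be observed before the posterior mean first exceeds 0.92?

After k germinated seeds and 0 non-germinating seeds the posterior is Beta(5+k, 19), with mean (5+k)/(5+19+k).
Set (5+k)/(24+k) > 0.92 and solve: k > (0.92·24 − 5)/(1 − 0.92) = 213.500.
The smallest integer exceeding 213.500 is 214.

k = 214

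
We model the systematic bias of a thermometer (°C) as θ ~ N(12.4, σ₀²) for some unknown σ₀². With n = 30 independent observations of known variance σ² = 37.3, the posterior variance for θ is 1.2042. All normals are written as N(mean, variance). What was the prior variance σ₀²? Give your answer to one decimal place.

For the Normal–Normal model with known σ², precisions add: τ_n = τ₀ + n/σ².
So 1/σ₀² = 1/1.2042 − 30/37.3 = 0.830427 − 0.804290 = 0.026137.
Hence σ₀² = 1/0.026137 ≈ 38.3.

σ₀² = 38.3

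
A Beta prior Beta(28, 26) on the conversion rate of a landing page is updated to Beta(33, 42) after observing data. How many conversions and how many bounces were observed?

5 conversions and 16 bounces

Under Beta–binomial conjugacy the posterior parameters are (a+s, b+f).
So s = 33 − 28 = 5 and f = 42 − 26 = 16.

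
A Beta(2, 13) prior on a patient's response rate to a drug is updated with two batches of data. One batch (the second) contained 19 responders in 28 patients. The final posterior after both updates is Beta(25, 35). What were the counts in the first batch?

4 responders and 13 non-responders

Because Beta–binomial updating is additive in the counts, the combined data contributed (α_post−α_prior, β_post−β_prior) successes and failures.
Total across both batches: 25−2=23 responders, 35−13=22 non-responders.
Subtract the second batch: 23−19=4 responders and 22−9=13 non-responders.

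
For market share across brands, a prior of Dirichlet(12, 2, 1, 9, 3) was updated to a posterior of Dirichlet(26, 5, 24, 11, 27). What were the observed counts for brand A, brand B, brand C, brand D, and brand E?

For a Dirichlet(α) prior with multinomial counts c, the posterior is Dirichlet(α + c) componentwise.
Counts are posterior − prior componentwise: 26−12=14, 5−2=3, 24−1=23, 11−9=2, 27−3=24.

counts (14, 3, 23, 2, 24)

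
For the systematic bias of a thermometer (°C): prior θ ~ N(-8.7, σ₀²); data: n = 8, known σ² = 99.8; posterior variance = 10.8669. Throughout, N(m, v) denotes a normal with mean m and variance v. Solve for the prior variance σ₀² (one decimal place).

σ₀² = 84.3

For the Normal–Normal model with known σ², precisions add: τ_n = τ₀ + n/σ².
So 1/σ₀² = 1/10.8669 − 8/99.8 = 0.092023 − 0.080160 = 0.011863.
Hence σ₀² = 1/0.011863 ≈ 84.3.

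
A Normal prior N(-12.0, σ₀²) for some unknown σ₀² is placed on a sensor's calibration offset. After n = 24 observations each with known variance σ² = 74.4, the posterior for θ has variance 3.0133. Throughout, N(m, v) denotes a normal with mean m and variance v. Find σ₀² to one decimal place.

Posterior precision equals prior precision plus data precision: 1/σ_n² = 1/σ₀² + n/σ².
So 1/σ₀² = 1/3.0133 − 24/74.4 = 0.331862 − 0.322581 = 0.009281.
Hence σ₀² = 1/0.009281 ≈ 107.7.

σ₀² = 107.7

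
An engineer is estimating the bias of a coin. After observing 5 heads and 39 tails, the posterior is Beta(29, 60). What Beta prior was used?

Beta(24, 21)

Beta is conjugate to the binomial likelihood: posterior = Beta(a+s, b+f).
Subtract the data counts: 29−5=24, 60−39=21.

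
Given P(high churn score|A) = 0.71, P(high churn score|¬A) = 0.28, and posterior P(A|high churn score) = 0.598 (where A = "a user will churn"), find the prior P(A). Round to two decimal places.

In odds form, posterior odds = prior odds × likelihood ratio, so prior odds = posterior odds ÷ LR.
Posterior odds = 0.598/(1−0.598) = 1.4876. LR = 0.71/0.28 = 2.5357.
Prior odds = 1.4876/2.5357 = 0.5867, so P(A) = 0.5867/(1+0.5867) ≈ 0.37.

P(A) = 0.37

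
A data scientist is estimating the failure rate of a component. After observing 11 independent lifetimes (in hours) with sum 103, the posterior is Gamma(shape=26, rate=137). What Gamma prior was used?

Gamma–exponential conjugacy: posterior shape = α + n, posterior rate = β + Σtᵢ.
So α = 26 − 11 = 15 and β = 137 − 103 = 34.

Gamma(shape=15, rate=34)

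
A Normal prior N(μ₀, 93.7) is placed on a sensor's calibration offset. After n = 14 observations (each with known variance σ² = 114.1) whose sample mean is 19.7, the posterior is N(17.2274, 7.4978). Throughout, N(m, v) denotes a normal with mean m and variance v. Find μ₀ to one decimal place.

With known observation variance, the Normal–Normal posterior has precision τ_n = τ₀ + n/σ² and mean μ_n = (τ₀μ₀ + (n/σ²)x̄)/τ_n.
Here τ₀ = 1/93.7 = 0.010672 and τ_data = 14/114.1 = 0.122699, so τ_n = 0.133371.
Rearranging for μ₀: μ₀ = (μ_n·τ_n − τ_data·x̄)/τ₀ = (17.2274·0.133371 − 0.122699·19.7) / 0.010672 = -0.119535/0.010672 ≈ -11.2.

μ₀ = -11.2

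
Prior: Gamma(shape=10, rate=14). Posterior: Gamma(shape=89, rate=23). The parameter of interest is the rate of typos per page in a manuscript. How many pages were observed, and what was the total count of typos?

A Gamma(α, β) prior (rate parametrization) on a Poisson rate with n observations summing to S gives posterior Gamma(α+S, β+n).
Matching: Σxᵢ = 89 − 10 = 79 and n = 23 − 14 = 9.

n = 9 pages with total 79 typos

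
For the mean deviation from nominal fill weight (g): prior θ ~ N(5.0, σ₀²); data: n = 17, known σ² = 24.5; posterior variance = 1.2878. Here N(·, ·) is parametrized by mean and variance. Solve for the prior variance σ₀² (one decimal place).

For the Normal–Normal model with known σ², precisions add: τ_n = τ₀ + n/σ².
So 1/σ₀² = 1/1.2878 − 17/24.5 = 0.776518 − 0.693878 = 0.082640.
Hence σ₀² = 1/0.082640 ≈ 12.1.

σ₀² = 12.1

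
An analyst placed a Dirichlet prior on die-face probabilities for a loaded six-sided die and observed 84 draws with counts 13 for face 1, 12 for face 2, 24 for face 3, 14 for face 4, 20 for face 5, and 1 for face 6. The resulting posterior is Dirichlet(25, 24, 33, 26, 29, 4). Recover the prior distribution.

Dirichlet(12, 12, 9, 12, 9, 3)

For a Dirichlet(α) prior with multinomial counts c, the posterior is Dirichlet(α + c) componentwise.
Subtract each count from the matching posterior parameter: 25−13=12, 24−12=12, 33−24=9, 26−14=12, 29−20=9, 4−1=3.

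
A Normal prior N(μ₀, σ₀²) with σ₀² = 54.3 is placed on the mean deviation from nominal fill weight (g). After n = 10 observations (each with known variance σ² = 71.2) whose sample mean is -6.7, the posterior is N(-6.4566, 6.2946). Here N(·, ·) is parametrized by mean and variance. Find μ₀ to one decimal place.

μ₀ = -4.6

With known observation variance, the Normal–Normal posterior has precision τ_n = τ₀ + n/σ² and mean μ_n = (τ₀μ₀ + (n/σ²)x̄)/τ_n.
Here τ₀ = 1/54.3 = 0.018416 and τ_data = 10/71.2 = 0.140449, so τ_n = 0.158865.
Rearranging for μ₀: μ₀ = (μ_n·τ_n − τ_data·x̄)/τ₀ = (-6.4566·0.158865 − 0.140449·-6.7) / 0.018416 = -0.084719/0.018416 ≈ -4.6.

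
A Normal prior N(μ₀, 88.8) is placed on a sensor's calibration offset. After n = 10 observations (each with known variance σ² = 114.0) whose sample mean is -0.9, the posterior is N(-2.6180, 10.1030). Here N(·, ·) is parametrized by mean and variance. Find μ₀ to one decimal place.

μ₀ = -16.0

The posterior mean is a precision-weighted average: μ_n = (τ₀μ₀ + τ_data·x̄)/(τ₀+τ_data), with τ₀=1/σ₀² and τ_data=n/σ².
Here τ₀ = 1/88.8 = 0.011261 and τ_data = 10/114.0 = 0.087719, so τ_n = 0.098980.
Rearranging for μ₀: μ₀ = (μ_n·τ_n − τ_data·x̄)/τ₀ = (-2.6180·0.098980 − 0.087719·-0.9) / 0.011261 = -0.180183/0.011261 ≈ -16.0.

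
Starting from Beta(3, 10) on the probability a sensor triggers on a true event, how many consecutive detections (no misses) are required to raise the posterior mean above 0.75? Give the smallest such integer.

After k detections and 0 misses the posterior is Beta(3+k, 10), with mean (3+k)/(3+10+k).
Set (3+k)/(13+k) > 0.75 and solve: k > (0.75·13 − 3)/(1 − 0.75) = 27.000.
The smallest integer exceeding 27.000 is 28, and checking k=28: (31)/(41) = 0.7561 > 0.75.

k = 28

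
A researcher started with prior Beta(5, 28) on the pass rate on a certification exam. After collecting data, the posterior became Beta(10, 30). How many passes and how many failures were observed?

5 passes and 2 failures

Beta is conjugate to the binomial likelihood: posterior = Beta(α+s, β+f).
Match parameters: s=10−5=5, f=30−28=2.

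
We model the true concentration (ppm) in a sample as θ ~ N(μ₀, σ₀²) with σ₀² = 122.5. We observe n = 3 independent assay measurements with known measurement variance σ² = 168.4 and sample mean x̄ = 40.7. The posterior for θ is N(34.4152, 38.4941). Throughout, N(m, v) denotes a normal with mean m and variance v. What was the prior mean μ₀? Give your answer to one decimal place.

μ₀ = 20.7

With known observation variance, the Normal–Normal posterior has precision τ_n = τ₀ + n/σ² and mean μ_n = (τ₀μ₀ + (n/σ²)x̄)/τ_n.
Here τ₀ = 1/122.5 = 0.008163 and τ_data = 3/168.4 = 0.017815, so τ_n = 0.025978.
Rearranging for μ₀: μ₀ = (μ_n·τ_n − τ_data·x̄)/τ₀ = (34.4152·0.025978 − 0.017815·40.7) / 0.008163 = 0.168968/0.008163 ≈ 20.7.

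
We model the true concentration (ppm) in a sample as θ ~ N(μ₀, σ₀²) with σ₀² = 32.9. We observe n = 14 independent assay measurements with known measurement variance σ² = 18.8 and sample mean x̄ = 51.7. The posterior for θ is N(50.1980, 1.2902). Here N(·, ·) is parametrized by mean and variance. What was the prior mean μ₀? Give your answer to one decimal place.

μ₀ = 13.4

The posterior mean is a precision-weighted average: μ_n = (τ₀μ₀ + τ_data·x̄)/(τ₀+τ_data), with τ₀=1/σ₀² and τ_data=n/σ².
Here τ₀ = 1/32.9 = 0.030395 and τ_data = 14/18.8 = 0.744681, so τ_n = 0.775076.
Rearranging for μ₀: μ₀ = (μ_n·τ_n − τ_data·x̄)/τ₀ = (50.1980·0.775076 − 0.744681·51.7) / 0.030395 = 0.407257/0.030395 ≈ 13.4.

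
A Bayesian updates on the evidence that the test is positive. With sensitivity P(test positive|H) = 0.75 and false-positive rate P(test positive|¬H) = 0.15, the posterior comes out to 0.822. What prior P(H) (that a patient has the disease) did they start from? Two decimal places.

Bayes' rule in odds form gives O(H|E) = O(H)·[P(E|H)/P(E|¬H)], hence O(H) = O(H|E)/LR.
Posterior odds = 0.822/(1−0.822) = 4.6180. LR = 0.75/0.15 = 5.0000.
Prior odds = 4.6180/5.0000 = 0.9236, so P(H) = 0.9236/(1+0.9236) ≈ 0.48.

P(H) = 0.48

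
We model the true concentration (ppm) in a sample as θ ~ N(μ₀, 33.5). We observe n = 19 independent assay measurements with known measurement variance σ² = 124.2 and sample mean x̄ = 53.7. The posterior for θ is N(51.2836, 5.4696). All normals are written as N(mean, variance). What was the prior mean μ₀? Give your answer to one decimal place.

With known observation variance, the Normal–Normal posterior has precision τ_n = τ₀ + n/σ² and mean μ_n = (τ₀μ₀ + (n/σ²)x̄)/τ_n.
Here τ₀ = 1/33.5 = 0.029851 and τ_data = 19/124.2 = 0.152979, so τ_n = 0.182830.
Rearranging for μ₀: μ₀ = (μ_n·τ_n − τ_data·x̄)/τ₀ = (51.2836·0.182830 − 0.152979·53.7) / 0.029851 = 1.161208/0.029851 ≈ 38.9.

μ₀ = 38.9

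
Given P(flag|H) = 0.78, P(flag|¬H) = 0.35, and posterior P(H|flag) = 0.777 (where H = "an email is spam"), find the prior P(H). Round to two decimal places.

P(H) = 0.61

In odds form, posterior odds = prior odds × likelihood ratio, so prior odds = posterior odds ÷ LR.
Posterior odds = 0.777/(1−0.777) = 3.4843. LR = 0.78/0.35 = 2.2286.
Prior odds = 3.4843/2.2286 = 1.5634, so P(H) = 1.5634/(1+1.5634) ≈ 0.61.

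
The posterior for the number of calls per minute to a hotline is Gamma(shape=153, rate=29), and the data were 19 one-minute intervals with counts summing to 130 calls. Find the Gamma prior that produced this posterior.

Gamma(shape=23, rate=10)

Gamma–Poisson conjugacy: posterior shape = α + Σxᵢ, posterior rate = β + n.
So α = 153 − 130 = 23 and β = 29 − 19 = 10.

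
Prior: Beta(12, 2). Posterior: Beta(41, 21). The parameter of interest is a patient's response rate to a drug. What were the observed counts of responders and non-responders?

Under Beta–binomial conjugacy the posterior parameters are (α+s, β+f).
So s = 41 − 12 = 29 and f = 21 − 2 = 19.

29 responders and 19 non-responders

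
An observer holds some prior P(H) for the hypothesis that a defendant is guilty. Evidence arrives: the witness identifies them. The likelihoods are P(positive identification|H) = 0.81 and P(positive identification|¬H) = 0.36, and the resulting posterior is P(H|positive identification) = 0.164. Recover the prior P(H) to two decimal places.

P(H) = 0.08

Bayes' rule in odds form gives O(H|E) = O(H)·[P(E|H)/P(E|¬H)], hence O(H) = O(H|E)/LR.
Posterior odds = 0.164/(1−0.164) = 0.1962. LR = 0.81/0.36 = 2.2500.
Prior odds = 0.1962/2.2500 = 0.0872, so P(H) = 0.0872/(1+0.0872) ≈ 0.08.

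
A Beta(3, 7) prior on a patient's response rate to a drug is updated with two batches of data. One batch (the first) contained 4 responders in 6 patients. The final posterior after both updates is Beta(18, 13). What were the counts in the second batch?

Because Beta–binomial updating is additive in the counts, the combined data contributed (α_post−α_prior, β_post−β_prior) successes and failures.
Total across both batches: 18−3=15 responders, 13−7=6 non-responders.
Subtract the first batch: 15−4=11 responders and 6−2=4 non-responders.

11 responders and 4 non-responders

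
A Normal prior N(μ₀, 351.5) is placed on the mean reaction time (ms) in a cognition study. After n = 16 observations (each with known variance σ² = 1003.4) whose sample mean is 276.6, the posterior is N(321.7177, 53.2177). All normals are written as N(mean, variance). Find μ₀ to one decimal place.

μ₀ = 574.6

The posterior mean is a precision-weighted average: μ_n = (τ₀μ₀ + τ_data·x̄)/(τ₀+τ_data), with τ₀=1/σ₀² and τ_data=n/σ².
Here τ₀ = 1/351.5 = 0.002845 and τ_data = 16/1003.4 = 0.015946, so τ_n = 0.018791.
Rearranging for μ₀: μ₀ = (μ_n·τ_n − τ_data·x̄)/τ₀ = (321.7177·0.018791 − 0.015946·276.6) / 0.002845 = 1.634734/0.002845 ≈ 574.6.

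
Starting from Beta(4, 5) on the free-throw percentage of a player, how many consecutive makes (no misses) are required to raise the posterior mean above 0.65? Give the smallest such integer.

k = 6

After k makes and 0 misses the posterior is Beta(4+k, 5), with mean (4+k)/(4+5+k).
Set (4+k)/(9+k) > 0.65 and solve: k > (0.65·9 − 4)/(1 − 0.65) = 5.286.
The smallest integer exceeding 5.286 is 6.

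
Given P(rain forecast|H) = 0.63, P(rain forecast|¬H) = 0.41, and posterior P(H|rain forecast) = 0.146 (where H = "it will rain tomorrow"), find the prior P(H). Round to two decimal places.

Bayes' rule in odds form gives O(H|E) = O(H)·[P(E|H)/P(E|¬H)], hence O(H) = O(H|E)/LR.
Posterior odds = 0.146/(1−0.146) = 0.1710. LR = 0.63/0.41 = 1.5366.
Prior odds = 0.1710/1.5366 = 0.1113, so P(H) = 0.1113/(1+0.1113) ≈ 0.10.

P(H) = 0.10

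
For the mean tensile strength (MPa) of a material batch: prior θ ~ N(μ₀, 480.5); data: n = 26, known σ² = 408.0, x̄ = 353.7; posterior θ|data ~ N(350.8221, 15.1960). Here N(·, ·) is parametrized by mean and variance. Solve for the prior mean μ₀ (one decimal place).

μ₀ = 262.7

With known observation variance, the Normal–Normal posterior has precision τ_n = τ₀ + n/σ² and mean μ_n = (τ₀μ₀ + (n/σ²)x̄)/τ_n.
Here τ₀ = 1/480.5 = 0.002081 and τ_data = 26/408.0 = 0.063725, so τ_n = 0.065806.
Rearranging for μ₀: μ₀ = (μ_n·τ_n − τ_data·x̄)/τ₀ = (350.8221·0.065806 − 0.063725·353.7) / 0.002081 = 0.546667/0.002081 ≈ 262.7.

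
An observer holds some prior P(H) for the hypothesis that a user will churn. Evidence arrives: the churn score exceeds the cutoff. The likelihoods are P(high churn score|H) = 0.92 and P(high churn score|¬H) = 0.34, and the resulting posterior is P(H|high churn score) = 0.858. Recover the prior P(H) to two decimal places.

In odds form, posterior odds = prior odds × likelihood ratio, so prior odds = posterior odds ÷ LR.
Posterior odds = 0.858/(1−0.858) = 6.0423. LR = 0.92/0.34 = 2.7059.
Prior odds = 6.0423/2.7059 = 2.2330, so P(H) = 2.2330/(1+2.2330) ≈ 0.69.

P(H) = 0.69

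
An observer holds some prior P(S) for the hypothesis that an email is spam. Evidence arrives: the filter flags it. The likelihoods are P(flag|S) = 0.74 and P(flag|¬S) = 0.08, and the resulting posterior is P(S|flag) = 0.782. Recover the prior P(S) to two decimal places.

P(S) = 0.28

Bayes' rule in odds form gives O(S|E) = O(S)·[P(E|S)/P(E|¬S)], hence O(S) = O(S|E)/LR.
Posterior odds = 0.782/(1−0.782) = 3.5872. LR = 0.74/0.08 = 9.2500.
Prior odds = 3.5872/9.2500 = 0.3878, so P(S) = 0.3878/(1+0.3878) ≈ 0.28.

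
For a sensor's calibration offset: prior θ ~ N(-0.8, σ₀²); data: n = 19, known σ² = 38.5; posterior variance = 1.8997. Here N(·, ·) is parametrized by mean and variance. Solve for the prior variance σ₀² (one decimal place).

σ₀² = 30.4

Posterior precision equals prior precision plus data precision: 1/σ_n² = 1/σ₀² + n/σ².
So 1/σ₀² = 1/1.8997 − 19/38.5 = 0.526399 − 0.493506 = 0.032893.
Hence σ₀² = 1/0.032893 ≈ 30.4.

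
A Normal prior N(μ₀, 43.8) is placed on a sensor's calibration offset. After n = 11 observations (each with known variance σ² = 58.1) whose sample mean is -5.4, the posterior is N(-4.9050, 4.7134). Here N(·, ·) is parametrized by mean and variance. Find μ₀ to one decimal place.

With known observation variance, the Normal–Normal posterior has precision τ_n = τ₀ + n/σ² and mean μ_n = (τ₀μ₀ + (n/σ²)x̄)/τ_n.
Here τ₀ = 1/43.8 = 0.022831 and τ_data = 11/58.1 = 0.189329, so τ_n = 0.212160.
Rearranging for μ₀: μ₀ = (μ_n·τ_n − τ_data·x̄)/τ₀ = (-4.9050·0.212160 − 0.189329·-5.4) / 0.022831 = -0.018268/0.022831 ≈ -0.8.

μ₀ = -0.8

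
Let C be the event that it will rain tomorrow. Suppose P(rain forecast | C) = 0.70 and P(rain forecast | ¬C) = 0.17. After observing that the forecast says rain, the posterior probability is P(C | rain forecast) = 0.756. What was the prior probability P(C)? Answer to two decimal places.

P(C) = 0.43

Bayes' rule in odds form gives O(C|E) = O(C)·[P(E|C)/P(E|¬C)], hence O(C) = O(C|E)/LR.
Posterior odds = 0.756/(1−0.756) = 3.0984. LR = 0.70/0.17 = 4.1176.
Prior odds = 3.0984/4.1176 = 0.7525, so P(C) = 0.7525/(1+0.7525) ≈ 0.43.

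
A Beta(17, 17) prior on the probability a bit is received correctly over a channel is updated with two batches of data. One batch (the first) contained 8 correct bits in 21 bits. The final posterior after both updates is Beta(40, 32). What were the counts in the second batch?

15 correct bits and 2 errors

Because Beta–binomial updating is additive in the counts, the combined data contributed (α_post−α_prior, β_post−β_prior) successes and failures.
Total across both batches: 40−17=23 correct bits, 32−17=15 errors.
Subtract the first batch: 23−8=15 correct bits and 15−13=2 errors.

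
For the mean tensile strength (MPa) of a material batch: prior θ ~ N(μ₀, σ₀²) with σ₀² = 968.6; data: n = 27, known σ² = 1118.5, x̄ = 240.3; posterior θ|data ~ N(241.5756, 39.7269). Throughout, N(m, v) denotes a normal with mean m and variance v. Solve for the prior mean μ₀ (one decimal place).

With known observation variance, the Normal–Normal posterior has precision τ_n = τ₀ + n/σ² and mean μ_n = (τ₀μ₀ + (n/σ²)x̄)/τ_n.
Here τ₀ = 1/968.6 = 0.001032 and τ_data = 27/1118.5 = 0.024139, so τ_n = 0.025171.
Rearranging for μ₀: μ₀ = (μ_n·τ_n − τ_data·x̄)/τ₀ = (241.5756·0.025171 − 0.024139·240.3) / 0.001032 = 0.280098/0.001032 ≈ 271.4.

μ₀ = 271.4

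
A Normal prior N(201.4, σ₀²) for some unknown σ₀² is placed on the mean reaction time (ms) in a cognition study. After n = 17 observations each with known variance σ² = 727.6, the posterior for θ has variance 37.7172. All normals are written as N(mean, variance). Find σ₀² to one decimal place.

Posterior precision equals prior precision plus data precision: 1/σ_n² = 1/σ₀² + n/σ².
So 1/σ₀² = 1/37.7172 − 17/727.6 = 0.026513 − 0.023364 = 0.003149.
Hence σ₀² = 1/0.003149 ≈ 317.6.

σ₀² = 317.6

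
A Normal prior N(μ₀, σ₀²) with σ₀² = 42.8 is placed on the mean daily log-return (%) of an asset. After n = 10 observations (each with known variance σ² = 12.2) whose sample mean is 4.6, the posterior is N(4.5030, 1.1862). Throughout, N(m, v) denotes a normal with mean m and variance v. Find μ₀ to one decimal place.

With known observation variance, the Normal–Normal posterior has precision τ_n = τ₀ + n/σ² and mean μ_n = (τ₀μ₀ + (n/σ²)x̄)/τ_n.
Here τ₀ = 1/42.8 = 0.023364 and τ_data = 10/12.2 = 0.819672, so τ_n = 0.843036.
Rearranging for μ₀: μ₀ = (μ_n·τ_n − τ_data·x̄)/τ₀ = (4.5030·0.843036 − 0.819672·4.6) / 0.023364 = 0.025700/0.023364 ≈ 1.1.

μ₀ = 1.1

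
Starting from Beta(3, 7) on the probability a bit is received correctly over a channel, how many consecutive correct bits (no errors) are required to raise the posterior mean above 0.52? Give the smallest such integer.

k = 5

After k correct bits and 0 errors the posterior is Beta(3+k, 7), with mean (3+k)/(3+7+k).
Set (3+k)/(10+k) > 0.52 and solve: k > (0.52·10 − 3)/(1 − 0.52) = 4.583.
The smallest integer exceeding 4.583 is 5.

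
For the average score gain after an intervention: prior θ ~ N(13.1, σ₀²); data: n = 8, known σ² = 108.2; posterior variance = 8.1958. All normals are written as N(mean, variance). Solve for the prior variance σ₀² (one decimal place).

σ₀² = 20.8

For the Normal–Normal model with known σ², precisions add: τ_n = τ₀ + n/σ².
So 1/σ₀² = 1/8.1958 − 8/108.2 = 0.122014 − 0.073937 = 0.048077.
Hence σ₀² = 1/0.048077 ≈ 20.8.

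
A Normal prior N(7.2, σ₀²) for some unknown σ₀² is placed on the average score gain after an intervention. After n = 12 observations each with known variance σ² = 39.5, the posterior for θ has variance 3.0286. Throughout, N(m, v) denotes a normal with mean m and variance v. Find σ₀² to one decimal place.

For the Normal–Normal model with known σ², precisions add: τ_n = τ₀ + n/σ².
So 1/σ₀² = 1/3.0286 − 12/39.5 = 0.330186 − 0.303797 = 0.026389.
Hence σ₀² = 1/0.026389 ≈ 37.9.

σ₀² = 37.9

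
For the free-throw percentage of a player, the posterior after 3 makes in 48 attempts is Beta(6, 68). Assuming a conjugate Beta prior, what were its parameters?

Beta(3, 23)

A Beta(a, b) prior with s successes and f failures in binomial data gives a Beta(a+s, b+f) posterior.
So a = 6 − 3 = 3 and b = 68 − 45 = 23.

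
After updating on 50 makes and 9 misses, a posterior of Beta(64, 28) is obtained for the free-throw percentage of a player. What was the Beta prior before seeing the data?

Beta(14, 19)

Under Beta–binomial conjugacy the posterior parameters are (a+s, b+f).
Subtract the data counts: 64−50=14, 28−9=19.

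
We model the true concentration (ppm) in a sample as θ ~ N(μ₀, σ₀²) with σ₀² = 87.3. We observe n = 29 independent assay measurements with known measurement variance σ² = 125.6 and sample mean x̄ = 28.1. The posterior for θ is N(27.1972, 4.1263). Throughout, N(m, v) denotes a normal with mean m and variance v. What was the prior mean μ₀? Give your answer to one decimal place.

μ₀ = 9.0

With known observation variance, the Normal–Normal posterior has precision τ_n = τ₀ + n/σ² and mean μ_n = (τ₀μ₀ + (n/σ²)x̄)/τ_n.
Here τ₀ = 1/87.3 = 0.011455 and τ_data = 29/125.6 = 0.230892, so τ_n = 0.242347.
Rearranging for μ₀: μ₀ = (μ_n·τ_n − τ_data·x̄)/τ₀ = (27.1972·0.242347 − 0.230892·28.1) / 0.011455 = 0.103095/0.011455 ≈ 9.0.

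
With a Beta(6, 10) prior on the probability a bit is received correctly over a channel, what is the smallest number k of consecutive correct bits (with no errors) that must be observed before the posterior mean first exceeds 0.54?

After k correct bits and 0 errors the posterior is Beta(6+k, 10), with mean (6+k)/(6+10+k).
Set (6+k)/(16+k) > 0.54 and solve: k > (0.54·16 − 6)/(1 − 0.54) = 5.739.
The smallest integer exceeding 5.739 is 6, and checking k=6: (12)/(22) = 0.5455 > 0.54.

k = 6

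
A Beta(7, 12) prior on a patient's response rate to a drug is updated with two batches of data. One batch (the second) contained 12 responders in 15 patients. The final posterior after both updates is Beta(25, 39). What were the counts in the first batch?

6 responders and 24 non-responders

Because Beta–binomial updating is additive in the counts, the combined data contributed (α_post−α_prior, β_post−β_prior) successes and failures.
Total across both batches: 25−7=18 responders, 39−12=27 non-responders.
Subtract the second batch: 18−12=6 responders and 27−3=24 non-responders.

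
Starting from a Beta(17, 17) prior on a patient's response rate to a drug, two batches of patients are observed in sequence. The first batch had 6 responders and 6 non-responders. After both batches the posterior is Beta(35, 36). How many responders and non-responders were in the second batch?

Because Beta–binomial updating is additive in the counts, the combined data contributed (α_post−α_prior, β_post−β_prior) successes and failures.
Total across both batches: 35−17=18 responders, 36−17=19 non-responders.
Subtract the first batch: 18−6=12 responders and 19−6=13 non-responders.

12 responders and 13 non-responders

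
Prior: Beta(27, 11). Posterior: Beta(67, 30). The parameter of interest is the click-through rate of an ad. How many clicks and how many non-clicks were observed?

40 clicks and 19 non-clicks

Beta is conjugate to the binomial likelihood: posterior = Beta(a+s, b+f).
Match parameters: s=67−27=40, f=30−11=19.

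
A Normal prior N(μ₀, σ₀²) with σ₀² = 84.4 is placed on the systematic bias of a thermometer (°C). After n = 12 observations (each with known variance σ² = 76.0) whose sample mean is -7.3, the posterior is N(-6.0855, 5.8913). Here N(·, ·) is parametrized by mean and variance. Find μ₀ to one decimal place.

μ₀ = 10.1

The posterior mean is a precision-weighted average: μ_n = (τ₀μ₀ + τ_data·x̄)/(τ₀+τ_data), with τ₀=1/σ₀² and τ_data=n/σ².
Here τ₀ = 1/84.4 = 0.011848 and τ_data = 12/76.0 = 0.157895, so τ_n = 0.169743.
Rearranging for μ₀: μ₀ = (μ_n·τ_n − τ_data·x̄)/τ₀ = (-6.0855·0.169743 − 0.157895·-7.3) / 0.011848 = 0.119662/0.011848 ≈ 10.1.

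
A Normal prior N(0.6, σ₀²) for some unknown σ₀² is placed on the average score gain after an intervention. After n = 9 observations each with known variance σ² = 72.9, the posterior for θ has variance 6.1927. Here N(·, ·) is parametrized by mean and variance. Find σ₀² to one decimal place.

σ₀² = 26.3

For the Normal–Normal model with known σ², precisions add: τ_n = τ₀ + n/σ².
So 1/σ₀² = 1/6.1927 − 9/72.9 = 0.161480 − 0.123457 = 0.038023.
Hence σ₀² = 1/0.038023 ≈ 26.3.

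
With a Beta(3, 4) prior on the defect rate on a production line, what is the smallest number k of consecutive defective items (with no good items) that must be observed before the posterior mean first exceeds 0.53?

After k defective items and 0 good items the posterior is Beta(3+k, 4), with mean (3+k)/(3+4+k).
Set (3+k)/(7+k) > 0.53 and solve: k > (0.53·7 − 3)/(1 − 0.53) = 1.511.
The smallest integer exceeding 1.511 is 2, and checking k=2: (5)/(9) = 0.5556 > 0.53.

k = 2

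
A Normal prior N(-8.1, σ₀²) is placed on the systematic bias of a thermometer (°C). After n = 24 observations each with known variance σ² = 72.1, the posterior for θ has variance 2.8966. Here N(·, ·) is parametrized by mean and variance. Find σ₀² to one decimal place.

σ₀² = 80.9

For the Normal–Normal model with known σ², precisions add: τ_n = τ₀ + n/σ².
So 1/σ₀² = 1/2.8966 − 24/72.1 = 0.345232 − 0.332871 = 0.012361.
Hence σ₀² = 1/0.012361 ≈ 80.9.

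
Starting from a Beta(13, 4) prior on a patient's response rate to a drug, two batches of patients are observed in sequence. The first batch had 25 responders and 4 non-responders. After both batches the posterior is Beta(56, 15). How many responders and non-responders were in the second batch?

Sequential conjugate updates are equivalent to a single update on the pooled data, so total successes = posterior α − prior α and total failures = posterior β − prior β.
Total across both batches: 56−13=43 responders, 15−4=11 non-responders.
Subtract the first batch: 43−25=18 responders and 11−4=7 non-responders.

18 responders and 7 non-responders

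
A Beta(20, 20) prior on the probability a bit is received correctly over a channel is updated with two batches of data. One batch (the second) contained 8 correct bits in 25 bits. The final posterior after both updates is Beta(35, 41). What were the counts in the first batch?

Sequential conjugate updates are equivalent to a single update on the pooled data, so total successes = posterior α − prior α and total failures = posterior β − prior β.
Total across both batches: 35−20=15 correct bits, 41−20=21 errors.
Subtract the second batch: 15−8=7 correct bits and 21−17=4 errors.

7 correct bits and 4 errors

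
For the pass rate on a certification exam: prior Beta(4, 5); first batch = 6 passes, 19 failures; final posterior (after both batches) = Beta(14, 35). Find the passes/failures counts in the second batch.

Sequential conjugate updates are equivalent to a single update on the pooled data, so total successes = posterior α − prior α and total failures = posterior β − prior β.
Total across both batches: 14−4=10 passes, 35−5=30 failures.
Subtract the first batch: 10−6=4 passes and 30−19=11 failures.

4 passes and 11 failures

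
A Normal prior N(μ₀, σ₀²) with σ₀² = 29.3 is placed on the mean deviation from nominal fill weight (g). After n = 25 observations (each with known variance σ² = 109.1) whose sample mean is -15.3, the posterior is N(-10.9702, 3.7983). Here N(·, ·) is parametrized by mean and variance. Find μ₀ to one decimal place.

μ₀ = 18.1

The posterior mean is a precision-weighted average: μ_n = (τ₀μ₀ + τ_data·x̄)/(τ₀+τ_data), with τ₀=1/σ₀² and τ_data=n/σ².
Here τ₀ = 1/29.3 = 0.034130 and τ_data = 25/109.1 = 0.229148, so τ_n = 0.263278.
Rearranging for μ₀: μ₀ = (μ_n·τ_n − τ_data·x̄)/τ₀ = (-10.9702·0.263278 − 0.229148·-15.3) / 0.034130 = 0.617752/0.034130 ≈ 18.1.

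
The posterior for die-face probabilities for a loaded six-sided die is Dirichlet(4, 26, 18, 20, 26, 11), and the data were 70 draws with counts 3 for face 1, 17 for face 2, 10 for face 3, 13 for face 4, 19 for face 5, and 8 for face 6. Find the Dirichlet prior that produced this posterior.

For a Dirichlet(α) prior with multinomial counts c, the posterior is Dirichlet(α + c) componentwise.
Subtract each count from the matching posterior parameter: 4−3=1, 26−17=9, 18−10=8, 20−13=7, 26−19=7, 11−8=3.

Dirichlet(1, 9, 8, 7, 7, 3)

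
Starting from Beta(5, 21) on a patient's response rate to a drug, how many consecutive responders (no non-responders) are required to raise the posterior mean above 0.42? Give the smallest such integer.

k = 11

After k responders and 0 non-responders the posterior is Beta(5+k, 21), with mean (5+k)/(5+21+k).
Set (5+k)/(26+k) > 0.42 and solve: k > (0.42·26 − 5)/(1 − 0.42) = 10.207.
The smallest integer exceeding 10.207 is 11, and checking k=11: (16)/(37) = 0.4324 > 0.42.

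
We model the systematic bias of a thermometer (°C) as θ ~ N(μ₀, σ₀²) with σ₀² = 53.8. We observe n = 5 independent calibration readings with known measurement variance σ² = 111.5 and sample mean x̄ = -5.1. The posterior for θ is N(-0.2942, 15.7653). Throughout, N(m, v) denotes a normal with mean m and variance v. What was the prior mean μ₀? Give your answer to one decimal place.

μ₀ = 11.3

With known observation variance, the Normal–Normal posterior has precision τ_n = τ₀ + n/σ² and mean μ_n = (τ₀μ₀ + (n/σ²)x̄)/τ_n.
Here τ₀ = 1/53.8 = 0.018587 and τ_data = 5/111.5 = 0.044843, so τ_n = 0.063430.
Rearranging for μ₀: μ₀ = (μ_n·τ_n − τ_data·x̄)/τ₀ = (-0.2942·0.063430 − 0.044843·-5.1) / 0.018587 = 0.210038/0.018587 ≈ 11.3.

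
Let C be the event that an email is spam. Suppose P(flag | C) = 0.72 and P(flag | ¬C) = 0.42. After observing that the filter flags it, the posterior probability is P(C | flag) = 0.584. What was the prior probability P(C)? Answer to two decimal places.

P(C) = 0.45

Bayes' rule in odds form gives O(C|E) = O(C)·[P(E|C)/P(E|¬C)], hence O(C) = O(C|E)/LR.
Posterior odds = 0.584/(1−0.584) = 1.4038. LR = 0.72/0.42 = 1.7143.
Prior odds = 1.4038/1.7143 = 0.8189, so P(C) = 0.8189/(1+0.8189) ≈ 0.45.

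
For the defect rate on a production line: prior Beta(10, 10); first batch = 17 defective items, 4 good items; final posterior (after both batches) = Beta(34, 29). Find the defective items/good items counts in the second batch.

7 defective items and 15 good items

Because Beta–binomial updating is additive in the counts, the combined data contributed (α_post−α_prior, β_post−β_prior) successes and failures.
Total across both batches: 34−10=24 defective items, 29−10=19 good items.
Subtract the first batch: 24−17=7 defective items and 19−4=15 good items.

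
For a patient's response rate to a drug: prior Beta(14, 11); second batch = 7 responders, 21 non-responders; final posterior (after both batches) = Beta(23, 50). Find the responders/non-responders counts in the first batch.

2 responders and 18 non-responders

Because Beta–binomial updating is additive in the counts, the combined data contributed (α_post−α_prior, β_post−β_prior) successes and failures.
Total across both batches: 23−14=9 responders, 50−11=39 non-responders.
Subtract the second batch: 9−7=2 responders and 39−21=18 non-responders.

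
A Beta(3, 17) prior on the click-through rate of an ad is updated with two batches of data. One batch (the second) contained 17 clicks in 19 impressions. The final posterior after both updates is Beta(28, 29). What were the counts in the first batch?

Because Beta–binomial updating is additive in the counts, the combined data contributed (α_post−α_prior, β_post−β_prior) successes and failures.
Total across both batches: 28−3=25 clicks, 29−17=12 non-clicks.
Subtract the second batch: 25−17=8 clicks and 12−2=10 non-clicks.

8 clicks and 10 non-clicks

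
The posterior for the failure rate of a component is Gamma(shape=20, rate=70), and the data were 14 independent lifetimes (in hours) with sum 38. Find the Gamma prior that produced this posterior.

Gamma(shape=6, rate=32)

Gamma–exponential conjugacy: posterior shape = α + n, posterior rate = β + Σtᵢ.
So α = 20 − 14 = 6 and β = 70 − 38 = 32.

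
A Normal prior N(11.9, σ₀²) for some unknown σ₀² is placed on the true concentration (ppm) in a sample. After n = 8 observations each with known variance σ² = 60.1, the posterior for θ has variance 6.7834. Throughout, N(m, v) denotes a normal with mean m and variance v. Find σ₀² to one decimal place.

Posterior precision equals prior precision plus data precision: 1/σ_n² = 1/σ₀² + n/σ².
So 1/σ₀² = 1/6.7834 − 8/60.1 = 0.147419 − 0.133111 = 0.014308.
Hence σ₀² = 1/0.014308 ≈ 69.9.

σ₀² = 69.9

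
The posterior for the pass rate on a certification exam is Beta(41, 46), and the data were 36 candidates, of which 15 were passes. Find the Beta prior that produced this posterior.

Under Beta–binomial conjugacy the posterior parameters are (a+s, b+f).
So a = 41 − 15 = 26 and b = 46 − 21 = 25.

Beta(26, 25)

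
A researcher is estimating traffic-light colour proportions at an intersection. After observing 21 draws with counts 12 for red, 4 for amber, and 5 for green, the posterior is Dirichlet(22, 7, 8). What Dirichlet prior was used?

For a Dirichlet(α) prior with multinomial counts c, the posterior is Dirichlet(α + c) componentwise.
Subtract each count from the matching posterior parameter: 22−12=10, 7−4=3, 8−5=3.

Dirichlet(10, 3, 3)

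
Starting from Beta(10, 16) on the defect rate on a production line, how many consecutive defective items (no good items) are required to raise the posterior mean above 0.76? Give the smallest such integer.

After k defective items and 0 good items the posterior is Beta(10+k, 16), with mean (10+k)/(10+16+k).
Set (10+k)/(26+k) > 0.76 and solve: k > (0.76·26 − 10)/(1 − 0.76) = 40.667.
The smallest integer exceeding 40.667 is 41.

k = 41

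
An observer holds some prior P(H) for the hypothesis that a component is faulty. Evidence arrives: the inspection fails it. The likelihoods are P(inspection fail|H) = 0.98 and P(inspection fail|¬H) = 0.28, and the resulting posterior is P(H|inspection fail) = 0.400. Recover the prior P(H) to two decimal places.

Bayes' rule in odds form gives O(H|E) = O(H)·[P(E|H)/P(E|¬H)], hence O(H) = O(H|E)/LR.
Posterior odds = 0.400/(1−0.400) = 0.6667. LR = 0.98/0.28 = 3.5000.
Prior odds = 0.6667/3.5000 = 0.1905, so P(H) = 0.1905/(1+0.1905) ≈ 0.16.

P(H) = 0.16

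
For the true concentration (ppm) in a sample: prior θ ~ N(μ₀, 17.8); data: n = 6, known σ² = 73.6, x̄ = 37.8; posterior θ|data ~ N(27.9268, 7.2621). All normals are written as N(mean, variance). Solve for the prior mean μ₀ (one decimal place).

With known observation variance, the Normal–Normal posterior has precision τ_n = τ₀ + n/σ² and mean μ_n = (τ₀μ₀ + (n/σ²)x̄)/τ_n.
Here τ₀ = 1/17.8 = 0.056180 and τ_data = 6/73.6 = 0.081522, so τ_n = 0.137702.
Rearranging for μ₀: μ₀ = (μ_n·τ_n − τ_data·x̄)/τ₀ = (27.9268·0.137702 − 0.081522·37.8) / 0.056180 = 0.764045/0.056180 ≈ 13.6.

μ₀ = 13.6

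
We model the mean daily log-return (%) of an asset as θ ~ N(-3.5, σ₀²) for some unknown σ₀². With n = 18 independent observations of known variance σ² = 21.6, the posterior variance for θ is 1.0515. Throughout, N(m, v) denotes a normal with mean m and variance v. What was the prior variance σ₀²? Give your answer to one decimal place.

σ₀² = 8.5

Posterior precision equals prior precision plus data precision: 1/σ_n² = 1/σ₀² + n/σ².
So 1/σ₀² = 1/1.0515 − 18/21.6 = 0.951022 − 0.833333 = 0.117689.
Hence σ₀² = 1/0.117689 ≈ 8.5.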